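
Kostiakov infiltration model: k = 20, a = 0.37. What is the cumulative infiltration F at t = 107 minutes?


F = k * t^a = 20 * 107^0.37
F = 20 * 5.634716

112.6943 mm


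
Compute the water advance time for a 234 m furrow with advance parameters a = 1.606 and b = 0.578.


t = (L/a)^(1/b)
t = (234/1.606)^(1/0.578)
t = 145.703611^(1/0.578)

5533.8608 min


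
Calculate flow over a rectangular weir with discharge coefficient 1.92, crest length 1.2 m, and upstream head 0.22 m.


Q = C * L * H^(3/2) = 1.92 * 1.2 * 0.22^1.5 = 1.92 * 1.2 * 0.103189

0.2377 m^3/s


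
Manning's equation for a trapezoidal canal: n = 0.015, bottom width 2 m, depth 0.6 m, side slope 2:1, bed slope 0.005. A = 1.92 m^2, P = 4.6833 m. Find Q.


R = A/P = 1.92/4.6833 = 0.409967
Q = (1/0.015) * 1.92 * 0.409967^(2/3) * 0.005^0.5

4.9949 m^3/s


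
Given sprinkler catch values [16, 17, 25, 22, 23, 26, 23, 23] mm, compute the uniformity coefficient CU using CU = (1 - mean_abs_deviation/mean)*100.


mean = 21.875000 mm
MAD = 2.687500 mm
CU = (1 - 2.687500/21.875000)*100

87.7143 %


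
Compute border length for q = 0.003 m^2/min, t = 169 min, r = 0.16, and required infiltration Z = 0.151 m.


L = q*t/((1+r)*Z)
L = 0.003*169/((1+0.16)*0.151)
L = 0.507/0.17516

2.8945 m


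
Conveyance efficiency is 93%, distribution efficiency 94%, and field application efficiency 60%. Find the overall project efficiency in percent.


Ec = 0.93, Eb = 0.94, Ea = 0.6
E = 0.93 * 0.94 * 0.6 * 100 = 52.4520%

52.4520 %


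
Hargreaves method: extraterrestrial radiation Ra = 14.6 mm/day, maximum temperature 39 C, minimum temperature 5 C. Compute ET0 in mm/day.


Tmean = (Tmax + Tmin)/2 = (39 + 5)/2 = 22.0
ET0 = 0.0023 * 14.6 * (22.0 + 17.8) * sqrt(39 - 5)
ET0 = 0.0023 * 14.6 * 39.8 * 5.830952

7.7930 mm/day


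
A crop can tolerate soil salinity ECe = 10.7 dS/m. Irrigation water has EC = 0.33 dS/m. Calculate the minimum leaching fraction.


LR = ECiw / (5*ECe - ECiw)
LR = 0.33 / (5*10.7 - 0.33)
LR = 0.33 / 53.1700

0.0062


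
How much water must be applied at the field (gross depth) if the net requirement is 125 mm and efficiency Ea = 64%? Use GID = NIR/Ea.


Ea = 64% = 0.64
GID = NIR / Ea = 125 / 0.64 = 195.3125 mm

195.3125 mm


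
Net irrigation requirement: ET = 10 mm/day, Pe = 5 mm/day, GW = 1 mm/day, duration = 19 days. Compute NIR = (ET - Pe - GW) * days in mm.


Daily deficit = ET - Pe - GW = 10 - 5 - 1 = 4 mm/day
NIR = 4 * 19 = 76 mm

76.0000 mm


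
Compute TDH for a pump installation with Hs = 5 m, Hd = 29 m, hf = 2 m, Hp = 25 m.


TDH = Hs + Hd + hf + Hp = 5 + 29 + 2 + 25 = 61

61 m


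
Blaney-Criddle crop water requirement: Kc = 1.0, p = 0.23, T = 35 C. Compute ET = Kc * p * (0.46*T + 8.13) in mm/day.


ET = Kc * p * (0.46*T + 8.13)
ET = 1.0 * 0.23 * (0.46*35 + 8.13)
ET = 1.0 * 0.23 * 24.2300

5.5729 mm/day


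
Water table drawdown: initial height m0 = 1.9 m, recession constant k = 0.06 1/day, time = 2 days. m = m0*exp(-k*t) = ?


m = m0 * exp(-k*t)
m = 1.9 * exp(-0.06 * 2)
m = 1.9 * exp(-0.1200)

1.6851 m


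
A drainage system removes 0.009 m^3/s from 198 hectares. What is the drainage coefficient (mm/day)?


DC = Q * 86400 / (A * 10000) * 1000
DC = 0.009 * 86400 / (198 * 10000) * 1000
DC = 777600.0000 / 1980000

0.3927 mm/day


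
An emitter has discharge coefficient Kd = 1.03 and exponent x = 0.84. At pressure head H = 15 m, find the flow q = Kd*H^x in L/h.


q = Kd * H^x = 1.03 * 15^0.84 = 1.03 * 9.725606

10.0174 L/h


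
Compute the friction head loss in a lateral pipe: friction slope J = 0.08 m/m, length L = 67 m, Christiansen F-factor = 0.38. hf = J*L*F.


hf = J * L * F = 0.08 * 67 * 0.38 = 2.0368 m

2.0368 m


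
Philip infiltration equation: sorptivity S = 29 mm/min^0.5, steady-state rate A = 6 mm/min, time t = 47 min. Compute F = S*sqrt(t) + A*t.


F = S*sqrt(t) + A*t
F = 29*sqrt(47) + 6*47
F = 29*6.855655 + 282

480.8140 mm


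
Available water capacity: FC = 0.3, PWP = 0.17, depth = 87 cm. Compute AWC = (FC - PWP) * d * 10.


AWC = (FC - PWP) * d * 10
AWC = (0.3 - 0.17) * 87 * 10
AWC = 0.1300 * 87 * 10

113.1000 mm


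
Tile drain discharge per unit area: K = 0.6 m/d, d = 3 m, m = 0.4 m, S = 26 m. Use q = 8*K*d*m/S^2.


q = 8*K*d*m/S^2
q = 8*0.6*3*0.4/26^2
q = 5.7600 / 676

0.0085 m/d


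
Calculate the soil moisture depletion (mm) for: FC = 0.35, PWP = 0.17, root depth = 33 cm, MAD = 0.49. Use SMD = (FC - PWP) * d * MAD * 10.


SMD = (FC - PWP) * d * MAD * 10
SMD = (0.35 - 0.17) * 33 * 0.49 * 10
SMD = 0.1800 * 33 * 0.49 * 10

29.1060 mm


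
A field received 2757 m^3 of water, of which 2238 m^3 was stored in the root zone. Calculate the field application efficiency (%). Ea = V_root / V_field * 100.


Ea = V_root / V_field * 100 = 2238 / 2757 * 100 = 81.1752%

81.1752 %


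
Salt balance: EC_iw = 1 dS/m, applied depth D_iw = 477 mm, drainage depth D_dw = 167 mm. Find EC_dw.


EC_dw = EC_iw * D_iw / D_dw
EC_dw = 1 * 477 / 167
EC_dw = 477 / 167

2.8563 dS/m


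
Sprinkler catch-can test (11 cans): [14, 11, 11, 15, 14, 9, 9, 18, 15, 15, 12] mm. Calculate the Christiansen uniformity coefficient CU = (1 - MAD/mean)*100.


mean = 13.000000 mm
MAD = 2.363636 mm
CU = (1 - 2.363636/13.000000)*100

81.8182 %


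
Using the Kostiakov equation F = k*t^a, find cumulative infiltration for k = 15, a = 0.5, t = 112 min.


F = k * t^a = 15 * 112^0.5
F = 15 * 10.583005

158.7451 mm


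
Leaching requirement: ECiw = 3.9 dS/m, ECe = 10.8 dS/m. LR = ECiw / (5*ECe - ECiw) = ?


LR = ECiw / (5*ECe - ECiw)
LR = 3.9 / (5*10.8 - 3.9)
LR = 3.9 / 50.1000

0.0778


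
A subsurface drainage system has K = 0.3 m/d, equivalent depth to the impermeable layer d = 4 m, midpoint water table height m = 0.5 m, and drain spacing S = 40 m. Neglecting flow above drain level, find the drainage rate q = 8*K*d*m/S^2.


q = 8*K*d*m/S^2
q = 8*0.3*4*0.5/40^2
q = 4.8000 / 1600

0.0030 m/d


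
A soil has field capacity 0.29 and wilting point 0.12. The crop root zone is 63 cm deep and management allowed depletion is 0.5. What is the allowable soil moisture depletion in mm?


SMD = (FC - PWP) * d * MAD * 10
SMD = (0.29 - 0.12) * 63 * 0.5 * 10
SMD = 0.1700 * 63 * 0.5 * 10

53.5500 mm


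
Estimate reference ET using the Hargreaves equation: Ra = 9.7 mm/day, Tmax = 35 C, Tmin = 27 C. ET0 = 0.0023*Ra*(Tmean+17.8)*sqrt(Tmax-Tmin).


Tmean = (Tmax + Tmin)/2 = (35 + 27)/2 = 31.0
ET0 = 0.0023 * 9.7 * (31.0 + 17.8) * sqrt(35 - 27)
ET0 = 0.0023 * 9.7 * 48.8 * 2.828427

3.0794 mm/day


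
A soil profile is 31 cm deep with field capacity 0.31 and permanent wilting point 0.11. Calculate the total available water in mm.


AWC = (FC - PWP) * d * 10
AWC = (0.31 - 0.11) * 31 * 10
AWC = 0.2000 * 31 * 10

62.0000 mm


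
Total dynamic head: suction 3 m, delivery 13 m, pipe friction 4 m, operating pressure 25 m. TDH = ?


TDH = Hs + Hd + hf + Hp = 3 + 13 + 4 + 25 = 45

45 m


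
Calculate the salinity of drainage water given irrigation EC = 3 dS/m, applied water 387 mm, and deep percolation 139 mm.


EC_dw = EC_iw * D_iw / D_dw
EC_dw = 3 * 387 / 139
EC_dw = 1161 / 139

8.3525 dS/m


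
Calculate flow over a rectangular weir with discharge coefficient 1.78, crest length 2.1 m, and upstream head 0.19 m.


Q = C * L * H^(3/2) = 1.78 * 2.1 * 0.19^1.5 = 1.78 * 2.1 * 0.082819

0.3096 m^3/s


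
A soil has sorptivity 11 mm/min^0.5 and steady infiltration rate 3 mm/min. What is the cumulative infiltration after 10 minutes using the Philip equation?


F = S*sqrt(t) + A*t
F = 11*sqrt(10) + 3*10
F = 11*3.162278 + 30

64.7851 mm


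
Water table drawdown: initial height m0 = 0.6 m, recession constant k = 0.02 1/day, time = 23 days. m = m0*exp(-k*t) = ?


m = m0 * exp(-k*t)
m = 0.6 * exp(-0.02 * 23)
m = 0.6 * exp(-0.4600)

0.3788 m


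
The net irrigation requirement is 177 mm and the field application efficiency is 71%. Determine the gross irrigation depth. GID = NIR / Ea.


Ea = 71% = 0.71
GID = NIR / Ea = 177 / 0.71 = 249.2958 mm

249.2958 mm


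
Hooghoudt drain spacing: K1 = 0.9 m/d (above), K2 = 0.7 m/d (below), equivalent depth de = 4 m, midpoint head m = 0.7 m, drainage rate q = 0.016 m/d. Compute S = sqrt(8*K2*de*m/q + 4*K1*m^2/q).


S^2 = 8*K2*de*m/q + 4*K1*m^2/q
S^2 = 8*0.7*4*0.7/0.016 + 4*0.9*0.7^2/0.016
S = sqrt(1090.2500)

33.0189 m


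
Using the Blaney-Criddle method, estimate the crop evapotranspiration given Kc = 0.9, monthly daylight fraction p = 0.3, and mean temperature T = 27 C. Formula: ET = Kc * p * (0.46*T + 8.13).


ET = Kc * p * (0.46*T + 8.13)
ET = 0.9 * 0.3 * (0.46*27 + 8.13)
ET = 0.9 * 0.3 * 20.5500

5.5485 mm/day


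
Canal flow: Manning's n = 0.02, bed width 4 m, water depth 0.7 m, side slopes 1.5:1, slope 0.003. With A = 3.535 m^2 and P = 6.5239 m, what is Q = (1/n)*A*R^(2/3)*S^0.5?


R = A/P = 3.535/6.5239 = 0.541854
Q = (1/0.02) * 3.535 * 0.541854^(2/3) * 0.003^0.5

6.4344 m^3/s


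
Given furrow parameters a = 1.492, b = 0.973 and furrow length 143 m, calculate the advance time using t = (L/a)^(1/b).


t = (L/a)^(1/b)
t = (143/1.492)^(1/0.973)
t = 95.844504^(1/0.973)

108.7813 min


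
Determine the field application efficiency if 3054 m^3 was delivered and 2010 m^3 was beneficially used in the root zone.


Ea = V_root / V_field * 100 = 2010 / 3054 * 100 = 65.8153%

65.8153 %


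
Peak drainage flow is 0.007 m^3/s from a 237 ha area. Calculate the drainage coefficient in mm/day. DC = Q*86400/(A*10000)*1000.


DC = Q * 86400 / (A * 10000) * 1000
DC = 0.007 * 86400 / (237 * 10000) * 1000
DC = 604800.0000 / 2370000

0.2552 mm/day


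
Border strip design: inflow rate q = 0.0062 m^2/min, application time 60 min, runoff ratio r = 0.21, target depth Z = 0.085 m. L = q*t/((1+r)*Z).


L = q*t/((1+r)*Z)
L = 0.0062*60/((1+0.21)*0.085)
L = 0.372/0.10285

3.6169 m


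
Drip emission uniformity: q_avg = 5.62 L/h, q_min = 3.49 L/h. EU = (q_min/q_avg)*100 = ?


EU = (q_min/q_avg)*100 = (3.49/5.62)*100 = 62.0996%

62.0996 %


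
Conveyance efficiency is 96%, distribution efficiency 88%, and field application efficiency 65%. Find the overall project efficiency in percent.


Ec = 0.96, Eb = 0.88, Ea = 0.65
E = 0.96 * 0.88 * 0.65 * 100 = 54.9120%

54.9120 %


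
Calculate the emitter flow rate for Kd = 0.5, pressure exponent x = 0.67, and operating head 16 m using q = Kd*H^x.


q = Kd * H^x = 0.5 * 16^0.67 = 0.5 * 6.408559

3.2043 L/h


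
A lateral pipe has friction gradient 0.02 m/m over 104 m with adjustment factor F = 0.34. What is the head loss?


hf = J * L * F = 0.02 * 104 * 0.34 = 0.7072 m

0.7072 m


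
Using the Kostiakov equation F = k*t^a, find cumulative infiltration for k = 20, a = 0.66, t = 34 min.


F = k * t^a = 20 * 34^0.66
F = 20 * 10.251233

205.0247 mm


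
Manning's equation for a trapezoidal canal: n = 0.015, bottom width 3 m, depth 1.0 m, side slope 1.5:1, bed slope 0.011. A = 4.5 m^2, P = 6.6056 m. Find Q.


R = A/P = 4.5/6.6056 = 0.681240
Q = (1/0.015) * 4.5 * 0.681240^(2/3) * 0.011^0.5

24.3604 m^3/s


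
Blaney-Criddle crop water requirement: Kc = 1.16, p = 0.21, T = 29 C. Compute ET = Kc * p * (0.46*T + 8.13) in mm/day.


ET = Kc * p * (0.46*T + 8.13)
ET = 1.16 * 0.21 * (0.46*29 + 8.13)
ET = 1.16 * 0.21 * 21.4700

5.2301 mm/day


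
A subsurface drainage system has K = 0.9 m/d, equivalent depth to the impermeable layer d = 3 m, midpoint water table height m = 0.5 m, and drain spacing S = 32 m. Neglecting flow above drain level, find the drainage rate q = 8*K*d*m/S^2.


q = 8*K*d*m/S^2
q = 8*0.9*3*0.5/32^2
q = 10.8000 / 1024

0.0105 m/d


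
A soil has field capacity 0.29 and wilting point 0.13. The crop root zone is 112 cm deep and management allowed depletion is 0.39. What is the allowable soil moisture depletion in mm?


SMD = (FC - PWP) * d * MAD * 10
SMD = (0.29 - 0.13) * 112 * 0.39 * 10
SMD = 0.1600 * 112 * 0.39 * 10

69.8880 mm


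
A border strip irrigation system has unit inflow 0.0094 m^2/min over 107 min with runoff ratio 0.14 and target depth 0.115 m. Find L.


L = q*t/((1+r)*Z)
L = 0.0094*107/((1+0.14)*0.115)
L = 1.0058/0.1311

7.6720 m


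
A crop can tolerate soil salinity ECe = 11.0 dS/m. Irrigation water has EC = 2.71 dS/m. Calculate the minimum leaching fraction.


LR = ECiw / (5*ECe - ECiw)
LR = 2.71 / (5*11.0 - 2.71)
LR = 2.71 / 52.2900

0.0518


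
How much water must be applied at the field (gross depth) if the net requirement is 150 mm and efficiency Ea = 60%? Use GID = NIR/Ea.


Ea = 60% = 0.6
GID = NIR / Ea = 150 / 0.6 = 250.0000 mm

250.0000 mm


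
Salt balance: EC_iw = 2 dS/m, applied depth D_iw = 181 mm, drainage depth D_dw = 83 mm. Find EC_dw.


EC_dw = EC_iw * D_iw / D_dw
EC_dw = 2 * 181 / 83
EC_dw = 362 / 83

4.3614 dS/m


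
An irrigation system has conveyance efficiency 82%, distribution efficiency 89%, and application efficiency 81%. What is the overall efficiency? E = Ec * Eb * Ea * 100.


Ec = 0.82, Eb = 0.89, Ea = 0.81
E = 0.82 * 0.89 * 0.81 * 100 = 59.1138%

59.1138 %


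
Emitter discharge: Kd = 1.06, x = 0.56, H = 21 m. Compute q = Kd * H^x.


q = Kd * H^x = 1.06 * 21^0.56 = 1.06 * 5.501015

5.8311 L/h


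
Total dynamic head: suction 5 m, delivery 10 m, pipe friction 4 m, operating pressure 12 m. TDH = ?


TDH = Hs + Hd + hf + Hp = 5 + 10 + 4 + 12 = 31

31 m


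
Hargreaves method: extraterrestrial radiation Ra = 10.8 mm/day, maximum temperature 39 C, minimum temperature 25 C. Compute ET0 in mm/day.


Tmean = (Tmax + Tmin)/2 = (39 + 25)/2 = 32.0
ET0 = 0.0023 * 10.8 * (32.0 + 17.8) * sqrt(39 - 25)
ET0 = 0.0023 * 10.8 * 49.8 * 3.741657

4.6285 mm/day


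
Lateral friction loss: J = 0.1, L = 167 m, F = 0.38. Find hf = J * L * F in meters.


hf = J * L * F = 0.1 * 167 * 0.38 = 6.3460 m

6.3460 m


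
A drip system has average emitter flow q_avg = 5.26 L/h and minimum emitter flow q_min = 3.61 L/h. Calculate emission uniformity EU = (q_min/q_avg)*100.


EU = (q_min/q_avg)*100 = (3.61/5.26)*100 = 68.6312%

68.6312 %


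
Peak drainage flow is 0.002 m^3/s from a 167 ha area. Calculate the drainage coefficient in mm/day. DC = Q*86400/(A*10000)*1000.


DC = Q * 86400 / (A * 10000) * 1000
DC = 0.002 * 86400 / (167 * 10000) * 1000
DC = 172800.0000 / 1670000

0.1035 mm/day


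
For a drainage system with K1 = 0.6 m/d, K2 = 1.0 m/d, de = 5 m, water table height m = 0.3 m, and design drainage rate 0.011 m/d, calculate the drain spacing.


S^2 = 8*K2*de*m/q + 4*K1*m^2/q
S^2 = 8*1.0*5*0.3/0.011 + 4*0.6*0.3^2/0.011
S = sqrt(1110.5455)

33.3248 m


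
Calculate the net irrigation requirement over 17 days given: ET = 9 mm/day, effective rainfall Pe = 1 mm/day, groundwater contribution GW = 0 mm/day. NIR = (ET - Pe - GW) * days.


Daily deficit = ET - Pe - GW = 9 - 1 - 0 = 8 mm/day
NIR = 8 * 17 = 136 mm

136.0000 mm


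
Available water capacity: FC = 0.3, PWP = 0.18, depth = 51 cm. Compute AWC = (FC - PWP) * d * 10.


AWC = (FC - PWP) * d * 10
AWC = (0.3 - 0.18) * 51 * 10
AWC = 0.1200 * 51 * 10

61.2000 mm


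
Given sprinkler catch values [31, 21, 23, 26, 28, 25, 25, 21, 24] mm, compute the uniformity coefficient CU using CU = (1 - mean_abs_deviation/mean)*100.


mean = 24.888889 mm
MAD = 2.345679 mm
CU = (1 - 2.345679/24.888889)*100

90.5754 %


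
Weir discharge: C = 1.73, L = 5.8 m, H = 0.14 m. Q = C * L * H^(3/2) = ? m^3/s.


Q = C * L * H^(3/2) = 1.73 * 5.8 * 0.14^1.5 = 1.73 * 5.8 * 0.052383

0.5256 m^3/s


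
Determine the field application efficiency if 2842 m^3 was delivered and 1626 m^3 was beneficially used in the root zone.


Ea = V_root / V_field * 100 = 1626 / 2842 * 100 = 57.2132%

57.2132 %


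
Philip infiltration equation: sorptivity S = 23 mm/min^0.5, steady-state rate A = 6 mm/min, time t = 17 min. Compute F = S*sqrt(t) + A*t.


F = S*sqrt(t) + A*t
F = 23*sqrt(17) + 6*17
F = 23*4.123106 + 102

196.8314 mm


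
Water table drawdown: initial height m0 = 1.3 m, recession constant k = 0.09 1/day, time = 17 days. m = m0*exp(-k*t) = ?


m = m0 * exp(-k*t)
m = 1.3 * exp(-0.09 * 17)
m = 1.3 * exp(-1.5300)

0.2815 m


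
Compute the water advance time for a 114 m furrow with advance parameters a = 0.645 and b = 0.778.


t = (L/a)^(1/b)
t = (114/0.645)^(1/0.778)
t = 176.744186^(1/0.778)

773.7817 min


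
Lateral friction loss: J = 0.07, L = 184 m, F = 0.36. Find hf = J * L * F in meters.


hf = J * L * F = 0.07 * 184 * 0.36 = 4.6368 m

4.6368 m


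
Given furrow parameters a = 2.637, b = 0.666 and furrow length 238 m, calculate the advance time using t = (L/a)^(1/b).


t = (L/a)^(1/b)
t = (238/2.637)^(1/0.666)
t = 90.254077^(1/0.666)

863.2496 min


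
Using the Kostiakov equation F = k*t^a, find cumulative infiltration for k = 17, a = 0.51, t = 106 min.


F = k * t^a = 17 * 106^0.51
F = 17 * 10.787132

183.3812 mm


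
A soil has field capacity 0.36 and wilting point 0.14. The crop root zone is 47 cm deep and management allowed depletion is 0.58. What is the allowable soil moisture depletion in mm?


SMD = (FC - PWP) * d * MAD * 10
SMD = (0.36 - 0.14) * 47 * 0.58 * 10
SMD = 0.2200 * 47 * 0.58 * 10

59.9720 mm


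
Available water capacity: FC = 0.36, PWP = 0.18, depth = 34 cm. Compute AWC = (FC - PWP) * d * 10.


AWC = (FC - PWP) * d * 10
AWC = (0.36 - 0.18) * 34 * 10
AWC = 0.1800 * 34 * 10

61.2000 mm


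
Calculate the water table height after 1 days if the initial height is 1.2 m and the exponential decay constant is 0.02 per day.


m = m0 * exp(-k*t)
m = 1.2 * exp(-0.02 * 1)
m = 1.2 * exp(-0.0200)

1.1762 m


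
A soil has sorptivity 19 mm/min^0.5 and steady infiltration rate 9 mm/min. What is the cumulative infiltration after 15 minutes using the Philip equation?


F = S*sqrt(t) + A*t
F = 19*sqrt(15) + 9*15
F = 19*3.872983 + 135

208.5867 mm


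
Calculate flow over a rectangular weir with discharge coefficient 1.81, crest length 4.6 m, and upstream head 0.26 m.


Q = C * L * H^(3/2) = 1.81 * 4.6 * 0.26^1.5 = 1.81 * 4.6 * 0.132575

1.1038 m^3/s


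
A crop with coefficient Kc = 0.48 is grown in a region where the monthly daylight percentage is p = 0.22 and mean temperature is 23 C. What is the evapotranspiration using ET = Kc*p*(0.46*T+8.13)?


ET = Kc * p * (0.46*T + 8.13)
ET = 0.48 * 0.22 * (0.46*23 + 8.13)
ET = 0.48 * 0.22 * 18.7100

1.9758 mm/day


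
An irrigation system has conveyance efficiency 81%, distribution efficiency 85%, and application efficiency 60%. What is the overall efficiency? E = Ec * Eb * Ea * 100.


Ec = 0.81, Eb = 0.85, Ea = 0.6
E = 0.81 * 0.85 * 0.6 * 100 = 41.3100%

41.3100 %


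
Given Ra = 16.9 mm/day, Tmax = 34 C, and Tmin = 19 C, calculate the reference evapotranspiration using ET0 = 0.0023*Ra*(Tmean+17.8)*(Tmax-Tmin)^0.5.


Tmean = (Tmax + Tmin)/2 = (34 + 19)/2 = 26.5
ET0 = 0.0023 * 16.9 * (26.5 + 17.8) * sqrt(34 - 19)
ET0 = 0.0023 * 16.9 * 44.3 * 3.872983

6.6690 mm/day


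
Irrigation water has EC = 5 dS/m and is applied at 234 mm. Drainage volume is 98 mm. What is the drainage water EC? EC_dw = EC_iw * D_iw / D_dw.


EC_dw = EC_iw * D_iw / D_dw
EC_dw = 5 * 234 / 98
EC_dw = 1170 / 98

11.9388 dS/m


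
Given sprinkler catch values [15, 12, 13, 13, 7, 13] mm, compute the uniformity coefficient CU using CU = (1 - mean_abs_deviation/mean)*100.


mean = 12.166667 mm
MAD = 1.777778 mm
CU = (1 - 1.777778/12.166667)*100

85.3881 %


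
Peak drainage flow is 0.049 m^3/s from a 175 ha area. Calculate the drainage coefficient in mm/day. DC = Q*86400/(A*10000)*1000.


DC = Q * 86400 / (A * 10000) * 1000
DC = 0.049 * 86400 / (175 * 10000) * 1000
DC = 4233600.0000 / 1750000

2.4192 mm/day


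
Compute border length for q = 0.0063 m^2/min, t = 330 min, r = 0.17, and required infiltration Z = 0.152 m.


L = q*t/((1+r)*Z)
L = 0.0063*330/((1+0.17)*0.152)
L = 2.079/0.17784

11.6903 m


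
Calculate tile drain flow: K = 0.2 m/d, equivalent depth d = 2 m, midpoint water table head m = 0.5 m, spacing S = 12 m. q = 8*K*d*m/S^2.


q = 8*K*d*m/S^2
q = 8*0.2*2*0.5/12^2
q = 1.6000 / 144

0.0111 m/d


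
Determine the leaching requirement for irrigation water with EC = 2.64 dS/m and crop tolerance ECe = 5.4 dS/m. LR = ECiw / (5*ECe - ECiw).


LR = ECiw / (5*ECe - ECiw)
LR = 2.64 / (5*5.4 - 2.64)
LR = 2.64 / 24.3600

0.1084


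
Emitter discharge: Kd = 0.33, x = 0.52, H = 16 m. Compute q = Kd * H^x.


q = Kd * H^x = 0.33 * 16^0.52 = 0.33 * 4.228072

1.3953 L/h


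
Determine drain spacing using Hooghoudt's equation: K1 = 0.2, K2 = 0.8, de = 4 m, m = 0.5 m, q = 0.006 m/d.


S^2 = 8*K2*de*m/q + 4*K1*m^2/q
S^2 = 8*0.8*4*0.5/0.006 + 4*0.2*0.5^2/0.006
S = sqrt(2166.6667)

46.5475 m


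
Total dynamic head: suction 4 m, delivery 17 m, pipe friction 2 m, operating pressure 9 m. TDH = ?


TDH = Hs + Hd + hf + Hp = 4 + 17 + 2 + 9 = 32

32 m


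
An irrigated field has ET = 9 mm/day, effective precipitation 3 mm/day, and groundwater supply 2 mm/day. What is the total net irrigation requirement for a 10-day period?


Daily deficit = ET - Pe - GW = 9 - 3 - 2 = 4 mm/day
NIR = 4 * 10 = 40 mm

40.0000 mm


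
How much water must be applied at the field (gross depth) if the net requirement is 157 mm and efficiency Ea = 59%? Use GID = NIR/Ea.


Ea = 59% = 0.59
GID = NIR / Ea = 157 / 0.59 = 266.1017 mm

266.1017 mm


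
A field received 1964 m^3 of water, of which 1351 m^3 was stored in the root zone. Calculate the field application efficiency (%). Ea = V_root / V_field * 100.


Ea = V_root / V_field * 100 = 1351 / 1964 * 100 = 68.7882%

68.7882 %


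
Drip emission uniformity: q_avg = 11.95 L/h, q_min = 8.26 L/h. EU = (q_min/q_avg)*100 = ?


EU = (q_min/q_avg)*100 = (8.26/11.95)*100 = 69.1213%

69.1213 %


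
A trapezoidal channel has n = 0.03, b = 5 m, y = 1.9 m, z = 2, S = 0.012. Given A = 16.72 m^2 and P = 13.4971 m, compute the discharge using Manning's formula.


R = A/P = 16.72/13.4971 = 1.238785
Q = (1/0.03) * 16.72 * 1.238785^(2/3) * 0.012^0.5

70.4211 m^3/s


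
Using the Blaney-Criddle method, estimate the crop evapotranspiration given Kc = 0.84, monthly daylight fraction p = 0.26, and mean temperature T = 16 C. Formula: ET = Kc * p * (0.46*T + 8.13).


ET = Kc * p * (0.46*T + 8.13)
ET = 0.84 * 0.26 * (0.46*16 + 8.13)
ET = 0.84 * 0.26 * 15.4900

3.3830 mm/day


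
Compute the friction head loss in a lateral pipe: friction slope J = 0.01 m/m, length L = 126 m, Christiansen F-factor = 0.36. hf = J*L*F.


hf = J * L * F = 0.01 * 126 * 0.36 = 0.4536 m

0.4536 m


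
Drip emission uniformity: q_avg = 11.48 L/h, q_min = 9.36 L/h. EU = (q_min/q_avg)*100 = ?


EU = (q_min/q_avg)*100 = (9.36/11.48)*100 = 81.5331%

81.5331 %


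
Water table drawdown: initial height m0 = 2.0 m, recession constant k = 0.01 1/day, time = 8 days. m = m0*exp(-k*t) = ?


m = m0 * exp(-k*t)
m = 2.0 * exp(-0.01 * 8)
m = 2.0 * exp(-0.0800)

1.8462 m


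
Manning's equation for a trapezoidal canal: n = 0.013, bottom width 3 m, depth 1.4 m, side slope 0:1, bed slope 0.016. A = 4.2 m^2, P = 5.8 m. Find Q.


R = A/P = 4.2/5.8 = 0.724138
Q = (1/0.013) * 4.2 * 0.724138^(2/3) * 0.016^0.5

32.9544 m^3/s


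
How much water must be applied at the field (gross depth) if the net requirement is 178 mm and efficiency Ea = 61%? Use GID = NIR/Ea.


Ea = 61% = 0.61
GID = NIR / Ea = 178 / 0.61 = 291.8033 mm

291.8033 mm


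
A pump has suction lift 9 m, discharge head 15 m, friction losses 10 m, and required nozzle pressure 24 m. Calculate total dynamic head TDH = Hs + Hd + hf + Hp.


TDH = Hs + Hd + hf + Hp = 9 + 15 + 10 + 24 = 58

58 m


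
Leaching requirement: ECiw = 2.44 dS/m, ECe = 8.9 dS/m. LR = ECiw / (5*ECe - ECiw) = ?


LR = ECiw / (5*ECe - ECiw)
LR = 2.44 / (5*8.9 - 2.44)
LR = 2.44 / 42.0600

0.0580


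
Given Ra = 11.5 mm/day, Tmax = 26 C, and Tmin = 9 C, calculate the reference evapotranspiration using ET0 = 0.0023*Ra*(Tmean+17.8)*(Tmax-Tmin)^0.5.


Tmean = (Tmax + Tmin)/2 = (26 + 9)/2 = 17.5
ET0 = 0.0023 * 11.5 * (17.5 + 17.8) * sqrt(26 - 9)
ET0 = 0.0023 * 11.5 * 35.3 * 4.123106

3.8497 mm/day


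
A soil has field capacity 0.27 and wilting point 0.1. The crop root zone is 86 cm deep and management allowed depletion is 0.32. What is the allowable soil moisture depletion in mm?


SMD = (FC - PWP) * d * MAD * 10
SMD = (0.27 - 0.1) * 86 * 0.32 * 10
SMD = 0.1700 * 86 * 0.32 * 10

46.7840 mm


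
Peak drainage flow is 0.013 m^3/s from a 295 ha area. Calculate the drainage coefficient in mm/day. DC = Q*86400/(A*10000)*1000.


DC = Q * 86400 / (A * 10000) * 1000
DC = 0.013 * 86400 / (295 * 10000) * 1000
DC = 1123200.0000 / 2950000

0.3807 mm/day


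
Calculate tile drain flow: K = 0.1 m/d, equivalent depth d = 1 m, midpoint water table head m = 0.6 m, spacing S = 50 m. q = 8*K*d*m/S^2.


q = 8*K*d*m/S^2
q = 8*0.1*1*0.6/50^2
q = 0.4800 / 2500

1.9200e-04 m/d


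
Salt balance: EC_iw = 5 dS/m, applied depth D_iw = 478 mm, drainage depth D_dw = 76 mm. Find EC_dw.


EC_dw = EC_iw * D_iw / D_dw
EC_dw = 5 * 478 / 76
EC_dw = 2390 / 76

31.4474 dS/m


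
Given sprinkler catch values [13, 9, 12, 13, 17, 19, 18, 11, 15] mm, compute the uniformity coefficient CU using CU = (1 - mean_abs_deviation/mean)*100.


mean = 14.111111 mm
MAD = 2.790123 mm
CU = (1 - 2.790123/14.111111)*100

80.2275 %


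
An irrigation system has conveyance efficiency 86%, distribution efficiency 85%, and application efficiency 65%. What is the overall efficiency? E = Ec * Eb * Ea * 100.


Ec = 0.86, Eb = 0.85, Ea = 0.65
E = 0.86 * 0.85 * 0.65 * 100 = 47.5150%

47.5150 %


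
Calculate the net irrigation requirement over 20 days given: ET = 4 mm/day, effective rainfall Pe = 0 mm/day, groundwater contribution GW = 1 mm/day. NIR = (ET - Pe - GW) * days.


Daily deficit = ET - Pe - GW = 4 - 0 - 1 = 3 mm/day
NIR = 3 * 20 = 60 mm

60.0000 mm


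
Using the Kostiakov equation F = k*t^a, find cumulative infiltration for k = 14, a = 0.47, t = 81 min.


F = k * t^a = 14 * 81^0.47
F = 14 * 7.888382

110.4373 mm


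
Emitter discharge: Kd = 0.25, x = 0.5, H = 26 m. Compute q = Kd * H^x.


q = Kd * H^x = 0.25 * 26^0.5 = 0.25 * 5.099020

1.2748 L/h


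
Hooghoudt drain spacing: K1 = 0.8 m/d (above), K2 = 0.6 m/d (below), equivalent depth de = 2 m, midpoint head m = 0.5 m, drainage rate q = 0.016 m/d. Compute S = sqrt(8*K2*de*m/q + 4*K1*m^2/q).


S^2 = 8*K2*de*m/q + 4*K1*m^2/q
S^2 = 8*0.6*2*0.5/0.016 + 4*0.8*0.5^2/0.016
S = sqrt(350.0000)

18.7083 m


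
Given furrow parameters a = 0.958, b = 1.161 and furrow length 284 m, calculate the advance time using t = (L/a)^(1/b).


t = (L/a)^(1/b)
t = (284/0.958)^(1/1.161)
t = 296.450939^(1/1.161)

134.6351 min


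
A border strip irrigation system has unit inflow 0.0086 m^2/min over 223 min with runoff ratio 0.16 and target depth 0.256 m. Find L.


L = q*t/((1+r)*Z)
L = 0.0086*223/((1+0.16)*0.256)
L = 1.9178/0.29696

6.4581 m


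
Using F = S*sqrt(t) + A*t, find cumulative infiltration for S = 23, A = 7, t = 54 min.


F = S*sqrt(t) + A*t
F = 23*sqrt(54) + 7*54
F = 23*7.348469 + 378

547.0148 mm


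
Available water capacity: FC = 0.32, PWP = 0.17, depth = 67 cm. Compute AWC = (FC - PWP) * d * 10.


AWC = (FC - PWP) * d * 10
AWC = (0.32 - 0.17) * 67 * 10
AWC = 0.1500 * 67 * 10

100.5000 mm


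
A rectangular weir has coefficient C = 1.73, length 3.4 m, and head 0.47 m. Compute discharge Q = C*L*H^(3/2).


Q = C * L * H^(3/2) = 1.73 * 3.4 * 0.47^1.5 = 1.73 * 3.4 * 0.322216

1.8953 m^3/s


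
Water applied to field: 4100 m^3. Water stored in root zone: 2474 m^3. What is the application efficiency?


Ea = V_root / V_field * 100 = 2474 / 4100 * 100 = 60.3415%

60.3415 %


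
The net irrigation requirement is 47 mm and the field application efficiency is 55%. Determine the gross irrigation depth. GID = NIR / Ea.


Ea = 55% = 0.55
GID = NIR / Ea = 47 / 0.55 = 85.4545 mm

85.4545 mm


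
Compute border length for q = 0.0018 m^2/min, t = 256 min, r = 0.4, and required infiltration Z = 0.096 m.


L = q*t/((1+r)*Z)
L = 0.0018*256/((1+0.4)*0.096)
L = 0.4608/0.1344

3.4286 m


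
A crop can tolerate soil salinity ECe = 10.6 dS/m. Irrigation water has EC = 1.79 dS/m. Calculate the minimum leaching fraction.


LR = ECiw / (5*ECe - ECiw)
LR = 1.79 / (5*10.6 - 1.79)
LR = 1.79 / 51.2100

0.0350


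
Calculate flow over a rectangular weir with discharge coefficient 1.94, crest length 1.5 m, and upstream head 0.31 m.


Q = C * L * H^(3/2) = 1.94 * 1.5 * 0.31^1.5 = 1.94 * 1.5 * 0.172601

0.5023 m^3/s


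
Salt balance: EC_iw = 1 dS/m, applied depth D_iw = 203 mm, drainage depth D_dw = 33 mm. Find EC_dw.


EC_dw = EC_iw * D_iw / D_dw
EC_dw = 1 * 203 / 33
EC_dw = 203 / 33

6.1515 dS/m


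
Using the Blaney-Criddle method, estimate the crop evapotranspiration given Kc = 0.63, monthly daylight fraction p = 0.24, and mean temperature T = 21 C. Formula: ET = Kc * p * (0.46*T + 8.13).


ET = Kc * p * (0.46*T + 8.13)
ET = 0.63 * 0.24 * (0.46*21 + 8.13)
ET = 0.63 * 0.24 * 17.7900

2.6898 mm/day


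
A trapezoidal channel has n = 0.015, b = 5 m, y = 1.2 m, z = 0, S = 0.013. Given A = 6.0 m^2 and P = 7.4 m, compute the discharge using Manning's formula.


R = A/P = 6.0/7.4 = 0.810811
Q = (1/0.015) * 6.0 * 0.810811^(2/3) * 0.013^0.5

39.6562 m^3/s


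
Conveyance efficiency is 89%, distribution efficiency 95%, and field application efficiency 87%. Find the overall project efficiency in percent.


Ec = 0.89, Eb = 0.95, Ea = 0.87
E = 0.89 * 0.95 * 0.87 * 100 = 73.5585%

73.5585 %


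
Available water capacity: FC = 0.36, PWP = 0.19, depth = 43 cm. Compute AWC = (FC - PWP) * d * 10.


AWC = (FC - PWP) * d * 10
AWC = (0.36 - 0.19) * 43 * 10
AWC = 0.1700 * 43 * 10

73.1000 mm


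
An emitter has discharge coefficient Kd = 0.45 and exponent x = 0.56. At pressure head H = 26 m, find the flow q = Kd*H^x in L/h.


q = Kd * H^x = 0.45 * 26^0.56 = 0.45 * 6.199906

2.7900 L/h


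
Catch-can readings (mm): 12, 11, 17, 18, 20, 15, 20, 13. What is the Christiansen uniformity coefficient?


mean = 15.750000 mm
MAD = 3.000000 mm
CU = (1 - 3.000000/15.750000)*100

80.9524 %


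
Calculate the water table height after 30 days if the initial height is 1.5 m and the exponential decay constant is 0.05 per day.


m = m0 * exp(-k*t)
m = 1.5 * exp(-0.05 * 30)
m = 1.5 * exp(-1.5000)

0.3347 m


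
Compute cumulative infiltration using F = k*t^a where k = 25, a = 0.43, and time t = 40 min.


F = k * t^a = 25 * 40^0.43
F = 25 * 4.885239

122.1310 mm


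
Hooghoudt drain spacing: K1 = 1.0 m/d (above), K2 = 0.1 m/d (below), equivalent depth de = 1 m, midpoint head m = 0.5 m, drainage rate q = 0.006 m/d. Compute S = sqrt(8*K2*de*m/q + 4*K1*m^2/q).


S^2 = 8*K2*de*m/q + 4*K1*m^2/q
S^2 = 8*0.1*1*0.5/0.006 + 4*1.0*0.5^2/0.006
S = sqrt(233.3333)

15.2753 m


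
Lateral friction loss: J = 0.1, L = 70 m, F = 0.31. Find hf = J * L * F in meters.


hf = J * L * F = 0.1 * 70 * 0.31 = 2.1700 m

2.1700 m


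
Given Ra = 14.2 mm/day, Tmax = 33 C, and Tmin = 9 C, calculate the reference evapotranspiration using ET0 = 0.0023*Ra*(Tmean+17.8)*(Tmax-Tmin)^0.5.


Tmean = (Tmax + Tmin)/2 = (33 + 9)/2 = 21.0
ET0 = 0.0023 * 14.2 * (21.0 + 17.8) * sqrt(33 - 9)
ET0 = 0.0023 * 14.2 * 38.8 * 4.898979

6.2080 mm/day


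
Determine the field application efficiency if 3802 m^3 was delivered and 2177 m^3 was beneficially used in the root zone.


Ea = V_root / V_field * 100 = 2177 / 3802 * 100 = 57.2593%

57.2593 %


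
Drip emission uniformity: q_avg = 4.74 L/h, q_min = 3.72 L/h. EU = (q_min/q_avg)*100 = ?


EU = (q_min/q_avg)*100 = (3.72/4.74)*100 = 78.4810%

78.4810 %


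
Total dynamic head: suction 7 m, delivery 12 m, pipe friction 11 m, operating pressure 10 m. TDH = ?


TDH = Hs + Hd + hf + Hp = 7 + 12 + 11 + 10 = 40

40 m


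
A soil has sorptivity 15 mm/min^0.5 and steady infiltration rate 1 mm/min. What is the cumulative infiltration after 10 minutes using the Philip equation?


F = S*sqrt(t) + A*t
F = 15*sqrt(10) + 1*10
F = 15*3.162278 + 10

57.4342 mm


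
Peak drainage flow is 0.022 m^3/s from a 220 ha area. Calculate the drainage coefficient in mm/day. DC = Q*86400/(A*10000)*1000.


DC = Q * 86400 / (A * 10000) * 1000
DC = 0.022 * 86400 / (220 * 10000) * 1000
DC = 1900800.0000 / 2200000

0.8640 mm/day


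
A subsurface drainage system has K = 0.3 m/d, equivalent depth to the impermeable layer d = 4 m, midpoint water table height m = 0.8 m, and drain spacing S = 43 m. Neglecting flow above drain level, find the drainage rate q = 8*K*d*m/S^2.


q = 8*K*d*m/S^2
q = 8*0.3*4*0.8/43^2
q = 7.6800 / 1849

0.0042 m/d


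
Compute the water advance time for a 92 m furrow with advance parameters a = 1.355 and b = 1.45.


t = (L/a)^(1/b)
t = (92/1.355)^(1/1.45)
t = 67.896679^(1/1.45)

18.3377 min


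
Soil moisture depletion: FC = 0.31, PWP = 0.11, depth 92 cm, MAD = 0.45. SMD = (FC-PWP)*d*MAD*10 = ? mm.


SMD = (FC - PWP) * d * MAD * 10
SMD = (0.31 - 0.11) * 92 * 0.45 * 10
SMD = 0.2000 * 92 * 0.45 * 10

82.8000 mm


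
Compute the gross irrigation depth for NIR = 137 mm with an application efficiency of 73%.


Ea = 73% = 0.73
GID = NIR / Ea = 137 / 0.73 = 187.6712 mm

187.6712 mm


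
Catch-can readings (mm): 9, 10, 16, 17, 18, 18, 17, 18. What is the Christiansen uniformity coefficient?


mean = 15.375000 mm
MAD = 2.937500 mm
CU = (1 - 2.937500/15.375000)*100

80.8943 %


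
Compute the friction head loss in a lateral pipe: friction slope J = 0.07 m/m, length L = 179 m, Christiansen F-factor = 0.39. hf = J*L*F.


hf = J * L * F = 0.07 * 179 * 0.39 = 4.8867 m

4.8867 m


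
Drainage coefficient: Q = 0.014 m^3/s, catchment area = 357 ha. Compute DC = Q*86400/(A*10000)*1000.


DC = Q * 86400 / (A * 10000) * 1000
DC = 0.014 * 86400 / (357 * 10000) * 1000
DC = 1209600.0000 / 3570000

0.3388 mm/day


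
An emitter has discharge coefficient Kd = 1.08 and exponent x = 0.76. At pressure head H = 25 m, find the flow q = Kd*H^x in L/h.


q = Kd * H^x = 1.08 * 25^0.76 = 1.08 * 11.546076

12.4698 L/h


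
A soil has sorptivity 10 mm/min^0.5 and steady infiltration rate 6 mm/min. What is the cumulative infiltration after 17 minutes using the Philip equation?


F = S*sqrt(t) + A*t
F = 10*sqrt(17) + 6*17
F = 10*4.123106 + 102

143.2311 mm


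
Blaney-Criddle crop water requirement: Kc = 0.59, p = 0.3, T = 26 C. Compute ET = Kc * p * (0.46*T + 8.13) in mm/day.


ET = Kc * p * (0.46*T + 8.13)
ET = 0.59 * 0.3 * (0.46*26 + 8.13)
ET = 0.59 * 0.3 * 20.0900

3.5559 mm/day


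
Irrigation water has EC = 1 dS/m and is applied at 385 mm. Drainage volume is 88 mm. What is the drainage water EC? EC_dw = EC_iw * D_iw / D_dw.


EC_dw = EC_iw * D_iw / D_dw
EC_dw = 1 * 385 / 88
EC_dw = 385 / 88

4.3750 dS/m


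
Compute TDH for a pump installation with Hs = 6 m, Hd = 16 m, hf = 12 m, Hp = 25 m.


TDH = Hs + Hd + hf + Hp = 6 + 16 + 12 + 25 = 59

59 m


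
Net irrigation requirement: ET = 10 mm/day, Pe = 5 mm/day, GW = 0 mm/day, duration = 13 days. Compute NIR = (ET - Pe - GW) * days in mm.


Daily deficit = ET - Pe - GW = 10 - 5 - 0 = 5 mm/day
NIR = 5 * 13 = 65 mm

65.0000 mm


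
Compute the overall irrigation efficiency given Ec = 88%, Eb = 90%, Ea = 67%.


Ec = 0.88, Eb = 0.9, Ea = 0.67
E = 0.88 * 0.9 * 0.67 * 100 = 53.0640%

53.0640 %


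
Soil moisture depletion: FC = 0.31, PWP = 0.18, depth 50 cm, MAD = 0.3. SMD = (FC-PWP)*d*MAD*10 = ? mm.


SMD = (FC - PWP) * d * MAD * 10
SMD = (0.31 - 0.18) * 50 * 0.3 * 10
SMD = 0.1300 * 50 * 0.3 * 10

19.5000 mm


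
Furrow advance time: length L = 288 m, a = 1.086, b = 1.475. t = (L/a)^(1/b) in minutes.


t = (L/a)^(1/b)
t = (288/1.086)^(1/1.475)
t = 265.193370^(1/1.475)

43.9636 min


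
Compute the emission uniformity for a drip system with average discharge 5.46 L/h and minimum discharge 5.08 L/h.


EU = (q_min/q_avg)*100 = (5.08/5.46)*100 = 93.0403%

93.0403 %


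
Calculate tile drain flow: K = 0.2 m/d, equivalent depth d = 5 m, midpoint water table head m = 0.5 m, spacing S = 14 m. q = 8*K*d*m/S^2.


q = 8*K*d*m/S^2
q = 8*0.2*5*0.5/14^2
q = 4.0000 / 196

0.0204 m/d


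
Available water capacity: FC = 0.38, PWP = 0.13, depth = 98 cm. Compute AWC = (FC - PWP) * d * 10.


AWC = (FC - PWP) * d * 10
AWC = (0.38 - 0.13) * 98 * 10
AWC = 0.2500 * 98 * 10

245.0000 mm


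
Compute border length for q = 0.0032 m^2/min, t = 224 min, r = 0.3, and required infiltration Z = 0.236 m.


L = q*t/((1+r)*Z)
L = 0.0032*224/((1+0.3)*0.236)
L = 0.7168/0.3068

2.3364 m


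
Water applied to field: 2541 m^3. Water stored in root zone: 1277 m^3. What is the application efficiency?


Ea = V_root / V_field * 100 = 1277 / 2541 * 100 = 50.2558%

50.2558 %


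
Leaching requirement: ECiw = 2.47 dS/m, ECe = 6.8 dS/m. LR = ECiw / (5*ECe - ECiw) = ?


LR = ECiw / (5*ECe - ECiw)
LR = 2.47 / (5*6.8 - 2.47)
LR = 2.47 / 31.5300

0.0783


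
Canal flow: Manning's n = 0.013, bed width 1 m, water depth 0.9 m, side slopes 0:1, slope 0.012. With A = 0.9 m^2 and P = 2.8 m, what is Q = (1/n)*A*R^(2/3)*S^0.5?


R = A/P = 0.9/2.8 = 0.321429
Q = (1/0.013) * 0.9 * 0.321429^(2/3) * 0.012^0.5

3.5586 m^3/s


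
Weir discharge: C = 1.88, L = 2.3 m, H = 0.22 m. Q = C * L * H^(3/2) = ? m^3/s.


Q = C * L * H^(3/2) = 1.88 * 2.3 * 0.22^1.5 = 1.88 * 2.3 * 0.103189

0.4462 m^3/s


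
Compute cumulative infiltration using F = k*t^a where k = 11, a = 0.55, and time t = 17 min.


F = k * t^a = 11 * 17^0.55
F = 11 * 4.750583

52.2564 mm


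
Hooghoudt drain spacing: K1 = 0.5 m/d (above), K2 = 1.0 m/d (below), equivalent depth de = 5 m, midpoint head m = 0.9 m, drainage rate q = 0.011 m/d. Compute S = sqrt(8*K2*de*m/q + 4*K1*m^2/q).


S^2 = 8*K2*de*m/q + 4*K1*m^2/q
S^2 = 8*1.0*5*0.9/0.011 + 4*0.5*0.9^2/0.011
S = sqrt(3420.0000)

58.4808 m


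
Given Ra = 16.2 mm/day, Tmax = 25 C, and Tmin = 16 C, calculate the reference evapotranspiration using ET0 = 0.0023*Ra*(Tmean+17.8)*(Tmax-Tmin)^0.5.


Tmean = (Tmax + Tmin)/2 = (25 + 16)/2 = 20.5
ET0 = 0.0023 * 16.2 * (20.5 + 17.8) * sqrt(25 - 16)
ET0 = 0.0023 * 16.2 * 38.3 * 3.000000

4.2812 mm/day


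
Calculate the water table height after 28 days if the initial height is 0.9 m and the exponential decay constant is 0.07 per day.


m = m0 * exp(-k*t)
m = 0.9 * exp(-0.07 * 28)
m = 0.9 * exp(-1.9600)

0.1268 m


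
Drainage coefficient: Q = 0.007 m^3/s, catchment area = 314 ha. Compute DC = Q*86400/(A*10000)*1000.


DC = Q * 86400 / (A * 10000) * 1000
DC = 0.007 * 86400 / (314 * 10000) * 1000
DC = 604800.0000 / 3140000

0.1926 mm/day


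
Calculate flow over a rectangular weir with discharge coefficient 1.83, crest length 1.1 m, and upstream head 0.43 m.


Q = C * L * H^(3/2) = 1.83 * 1.1 * 0.43^1.5 = 1.83 * 1.1 * 0.281970

0.5676 m^3/s


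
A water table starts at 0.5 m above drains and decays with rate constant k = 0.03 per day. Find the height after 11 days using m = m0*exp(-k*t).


m = m0 * exp(-k*t)
m = 0.5 * exp(-0.03 * 11)
m = 0.5 * exp(-0.3300)

0.3595 m


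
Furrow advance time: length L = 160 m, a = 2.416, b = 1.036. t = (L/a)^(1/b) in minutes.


t = (L/a)^(1/b)
t = (160/2.416)^(1/1.036)
t = 66.225166^(1/1.036)

57.2459 min


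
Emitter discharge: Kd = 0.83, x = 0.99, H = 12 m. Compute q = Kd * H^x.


q = Kd * H^x = 0.83 * 12^0.99 = 0.83 * 11.705486

9.7156 L/h


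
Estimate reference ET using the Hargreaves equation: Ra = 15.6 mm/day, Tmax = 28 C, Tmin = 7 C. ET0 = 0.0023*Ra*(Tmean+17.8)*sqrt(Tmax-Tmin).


Tmean = (Tmax + Tmin)/2 = (28 + 7)/2 = 17.5
ET0 = 0.0023 * 15.6 * (17.5 + 17.8) * sqrt(28 - 7)
ET0 = 0.0023 * 15.6 * 35.3 * 4.582576

5.8041 mm/day
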